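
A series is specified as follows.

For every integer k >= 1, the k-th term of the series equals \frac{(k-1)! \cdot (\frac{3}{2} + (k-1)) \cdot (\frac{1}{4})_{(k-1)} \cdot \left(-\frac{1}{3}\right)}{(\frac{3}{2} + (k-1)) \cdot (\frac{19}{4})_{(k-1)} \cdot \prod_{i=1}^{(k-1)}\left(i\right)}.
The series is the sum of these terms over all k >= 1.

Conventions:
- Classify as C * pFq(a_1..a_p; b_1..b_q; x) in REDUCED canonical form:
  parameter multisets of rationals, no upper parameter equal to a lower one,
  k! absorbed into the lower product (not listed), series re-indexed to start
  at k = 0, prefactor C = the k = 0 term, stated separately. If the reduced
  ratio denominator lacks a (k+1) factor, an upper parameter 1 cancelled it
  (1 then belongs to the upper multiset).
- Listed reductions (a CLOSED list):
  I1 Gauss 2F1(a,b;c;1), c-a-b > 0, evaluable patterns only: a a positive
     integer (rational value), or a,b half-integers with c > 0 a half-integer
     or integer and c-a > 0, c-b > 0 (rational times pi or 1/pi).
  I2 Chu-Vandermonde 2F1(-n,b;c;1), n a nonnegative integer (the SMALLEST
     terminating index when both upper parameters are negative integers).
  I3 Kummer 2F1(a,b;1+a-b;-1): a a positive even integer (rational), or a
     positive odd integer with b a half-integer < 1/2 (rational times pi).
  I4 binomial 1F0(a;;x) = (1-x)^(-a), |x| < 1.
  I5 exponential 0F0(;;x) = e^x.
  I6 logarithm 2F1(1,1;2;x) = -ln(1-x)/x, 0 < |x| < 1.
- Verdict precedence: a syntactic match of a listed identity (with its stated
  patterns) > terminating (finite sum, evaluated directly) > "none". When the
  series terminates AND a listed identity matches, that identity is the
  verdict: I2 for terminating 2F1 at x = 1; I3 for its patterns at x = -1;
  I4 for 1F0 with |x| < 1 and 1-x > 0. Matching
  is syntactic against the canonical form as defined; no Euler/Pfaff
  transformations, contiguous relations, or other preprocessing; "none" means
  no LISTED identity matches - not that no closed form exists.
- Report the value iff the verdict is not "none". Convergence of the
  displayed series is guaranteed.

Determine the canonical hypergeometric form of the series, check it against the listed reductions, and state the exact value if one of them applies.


Canonical form: C = -\frac{1}{3} times 2F1 with upper {\frac{1}{4}, 1}, lower {\frac{19}{4}}, x = 1. Verdict: Gauss (I1, integer-parameter pattern) matches (x = 1: the Gamma ratio telescopes since c-a-b = 7/2 > 0 and a = 1 in Z>0). Its exact value is -\frac{5}{14}.

First insight: x = 1 and the product of the first k integers (prefactor -1/3) is k!.
Step ratio: r(k) = 1 * (k+\frac{1}{4}) (k+1) / [(k+\frac{19}{4}) (k+1)] - rational in k. x = 1; t_0 = -\frac{1}{3}; negate the roots.


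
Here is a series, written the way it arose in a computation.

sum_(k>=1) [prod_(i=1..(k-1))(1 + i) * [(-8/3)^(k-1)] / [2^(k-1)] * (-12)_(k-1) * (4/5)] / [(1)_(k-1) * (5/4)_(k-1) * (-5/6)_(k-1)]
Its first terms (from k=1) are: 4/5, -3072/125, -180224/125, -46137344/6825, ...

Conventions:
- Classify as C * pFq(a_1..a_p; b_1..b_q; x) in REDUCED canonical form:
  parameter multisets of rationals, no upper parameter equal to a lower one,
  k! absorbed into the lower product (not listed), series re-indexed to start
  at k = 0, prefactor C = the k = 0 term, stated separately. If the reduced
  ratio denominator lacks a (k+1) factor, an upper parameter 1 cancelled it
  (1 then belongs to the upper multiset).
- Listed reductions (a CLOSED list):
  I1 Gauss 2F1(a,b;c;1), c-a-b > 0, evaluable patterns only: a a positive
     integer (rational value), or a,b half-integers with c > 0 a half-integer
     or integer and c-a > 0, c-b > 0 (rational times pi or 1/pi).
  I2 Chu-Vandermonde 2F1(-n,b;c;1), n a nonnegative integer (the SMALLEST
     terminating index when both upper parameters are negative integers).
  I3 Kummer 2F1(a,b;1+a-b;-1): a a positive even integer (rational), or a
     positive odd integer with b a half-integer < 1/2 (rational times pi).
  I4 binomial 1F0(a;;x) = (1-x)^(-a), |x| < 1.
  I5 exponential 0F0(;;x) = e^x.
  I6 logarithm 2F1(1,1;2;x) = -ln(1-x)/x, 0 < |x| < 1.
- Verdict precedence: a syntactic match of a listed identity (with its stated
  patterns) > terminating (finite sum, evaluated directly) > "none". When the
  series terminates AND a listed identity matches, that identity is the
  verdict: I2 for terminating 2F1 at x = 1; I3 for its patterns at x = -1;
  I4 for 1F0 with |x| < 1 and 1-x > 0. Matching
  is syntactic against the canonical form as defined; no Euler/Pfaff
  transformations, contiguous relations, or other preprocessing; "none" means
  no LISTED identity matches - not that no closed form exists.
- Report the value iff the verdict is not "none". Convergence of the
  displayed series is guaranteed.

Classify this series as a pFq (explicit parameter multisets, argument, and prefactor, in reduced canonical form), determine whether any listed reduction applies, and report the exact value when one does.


Key observation: t_0 being 4/5, the running product (C = 4/5, x = -4/3) telescopes to a rising factorial.
Step ratio: r(k) = (-4/3) * (k-12) (k+2) / [(k-5/6) (k+5/4) (k+1)] - rational in k. x = (-4/3); t_0 = 4/5; negate the roots.

With C = 4/5: the canonical form is 2F2(-12, 2; -5/6, 5/4; -4/3). Verdict: terminating. With -12 upstairs the series is a 13-term polynomial sum; evaluated term by term. Hence: -10101118139743067776800483087932/313060795468174378703203125.


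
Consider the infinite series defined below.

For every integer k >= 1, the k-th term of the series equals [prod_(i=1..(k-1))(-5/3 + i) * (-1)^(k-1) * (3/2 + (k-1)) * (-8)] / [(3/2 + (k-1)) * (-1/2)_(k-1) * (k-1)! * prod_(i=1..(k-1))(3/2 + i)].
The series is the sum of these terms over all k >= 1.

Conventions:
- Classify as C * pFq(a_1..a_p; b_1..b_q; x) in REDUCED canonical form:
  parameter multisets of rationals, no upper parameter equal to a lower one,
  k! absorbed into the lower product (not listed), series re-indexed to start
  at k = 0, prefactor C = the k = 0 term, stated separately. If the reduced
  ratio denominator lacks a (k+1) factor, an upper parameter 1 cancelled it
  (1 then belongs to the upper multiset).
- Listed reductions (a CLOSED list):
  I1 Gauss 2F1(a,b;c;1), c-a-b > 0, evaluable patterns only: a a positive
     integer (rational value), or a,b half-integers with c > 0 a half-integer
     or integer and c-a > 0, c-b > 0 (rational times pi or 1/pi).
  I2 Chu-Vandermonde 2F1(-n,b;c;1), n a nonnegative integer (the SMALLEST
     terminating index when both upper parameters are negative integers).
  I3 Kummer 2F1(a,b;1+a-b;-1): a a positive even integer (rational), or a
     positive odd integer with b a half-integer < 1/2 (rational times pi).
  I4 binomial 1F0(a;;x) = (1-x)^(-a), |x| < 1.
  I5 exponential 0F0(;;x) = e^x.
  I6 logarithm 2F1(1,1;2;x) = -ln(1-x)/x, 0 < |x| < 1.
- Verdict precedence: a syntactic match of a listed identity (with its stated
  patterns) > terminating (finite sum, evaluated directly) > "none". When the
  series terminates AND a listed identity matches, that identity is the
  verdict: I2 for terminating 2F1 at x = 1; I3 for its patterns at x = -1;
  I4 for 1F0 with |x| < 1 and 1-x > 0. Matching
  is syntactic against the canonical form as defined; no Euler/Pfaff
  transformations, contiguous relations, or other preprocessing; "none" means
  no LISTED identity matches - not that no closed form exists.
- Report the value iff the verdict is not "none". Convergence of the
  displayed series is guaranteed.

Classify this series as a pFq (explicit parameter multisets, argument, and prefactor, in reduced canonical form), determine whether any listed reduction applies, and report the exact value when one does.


Classification (C = -8): 1F2 with upper {-2/3}, lower {-1/2, 5/2}, argument x = -1. Verdict: none here - no I1-I6 shape fits x = -1 with lower {-1/2, 5/2}.

First insight: x = (-1) and the lower running product (C = -8, x = -1) is a rising factorial.
Consecutive-term ratio: r(k) = (-1) * (k-2/3) / [(k-1/2) (k+5/2) (k+1)] - rational in k. x = (-1); t_0 = -8; negate the roots.


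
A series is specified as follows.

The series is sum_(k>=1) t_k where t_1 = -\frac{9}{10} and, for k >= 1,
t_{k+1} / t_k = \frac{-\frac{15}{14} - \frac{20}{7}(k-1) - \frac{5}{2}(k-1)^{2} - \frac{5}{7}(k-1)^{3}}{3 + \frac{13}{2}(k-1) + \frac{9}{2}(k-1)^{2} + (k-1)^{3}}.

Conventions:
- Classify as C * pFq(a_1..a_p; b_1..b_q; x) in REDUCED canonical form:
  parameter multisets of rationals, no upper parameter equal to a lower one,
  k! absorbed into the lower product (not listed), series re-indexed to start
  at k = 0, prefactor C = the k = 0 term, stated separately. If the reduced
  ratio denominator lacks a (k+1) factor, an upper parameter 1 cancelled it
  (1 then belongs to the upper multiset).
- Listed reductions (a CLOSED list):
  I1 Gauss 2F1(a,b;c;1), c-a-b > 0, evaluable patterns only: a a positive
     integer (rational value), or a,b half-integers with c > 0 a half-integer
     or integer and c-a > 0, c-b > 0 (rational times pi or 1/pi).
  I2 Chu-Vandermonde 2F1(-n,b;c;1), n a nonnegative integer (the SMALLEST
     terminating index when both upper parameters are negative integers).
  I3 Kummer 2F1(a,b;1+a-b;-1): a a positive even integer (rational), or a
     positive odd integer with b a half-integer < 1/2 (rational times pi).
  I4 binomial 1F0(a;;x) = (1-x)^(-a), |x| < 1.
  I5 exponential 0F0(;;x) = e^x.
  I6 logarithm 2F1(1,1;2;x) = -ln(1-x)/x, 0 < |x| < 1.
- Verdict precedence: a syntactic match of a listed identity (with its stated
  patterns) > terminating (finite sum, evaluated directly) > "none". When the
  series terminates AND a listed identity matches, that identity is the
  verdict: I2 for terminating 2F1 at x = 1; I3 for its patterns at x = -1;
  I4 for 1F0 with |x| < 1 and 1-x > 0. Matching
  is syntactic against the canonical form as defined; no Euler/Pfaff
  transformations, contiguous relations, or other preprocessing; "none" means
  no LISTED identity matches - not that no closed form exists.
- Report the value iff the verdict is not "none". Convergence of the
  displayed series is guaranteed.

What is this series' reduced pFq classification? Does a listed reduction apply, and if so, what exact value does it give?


Key observation: with t_0 = -\frac{9}{10}, cancel k + 3/2 from the displayed ratio first; then C = -9/10, x = -5/7.
Consecutive-term ratio: r(k) = -\frac{5}{7} * (k+1) (k+1) / [(k+2) (k+1)] - rational in k. x = -\frac{5}{7}; t_0 = -\frac{9}{10}; negate the roots.

At argument -\frac{5}{7}: a 2F1 with upper {1, 1}, lower {2}, scaled by C = -\frac{9}{10}. Verdict: the logarithmic series (I6) fires (the logarithm: parameters (1,1;2), x = -\frac{5}{7}). Sum: \left(-\frac{63}{50}\right) \cdot \ln\left(\frac{12}{7}\right).


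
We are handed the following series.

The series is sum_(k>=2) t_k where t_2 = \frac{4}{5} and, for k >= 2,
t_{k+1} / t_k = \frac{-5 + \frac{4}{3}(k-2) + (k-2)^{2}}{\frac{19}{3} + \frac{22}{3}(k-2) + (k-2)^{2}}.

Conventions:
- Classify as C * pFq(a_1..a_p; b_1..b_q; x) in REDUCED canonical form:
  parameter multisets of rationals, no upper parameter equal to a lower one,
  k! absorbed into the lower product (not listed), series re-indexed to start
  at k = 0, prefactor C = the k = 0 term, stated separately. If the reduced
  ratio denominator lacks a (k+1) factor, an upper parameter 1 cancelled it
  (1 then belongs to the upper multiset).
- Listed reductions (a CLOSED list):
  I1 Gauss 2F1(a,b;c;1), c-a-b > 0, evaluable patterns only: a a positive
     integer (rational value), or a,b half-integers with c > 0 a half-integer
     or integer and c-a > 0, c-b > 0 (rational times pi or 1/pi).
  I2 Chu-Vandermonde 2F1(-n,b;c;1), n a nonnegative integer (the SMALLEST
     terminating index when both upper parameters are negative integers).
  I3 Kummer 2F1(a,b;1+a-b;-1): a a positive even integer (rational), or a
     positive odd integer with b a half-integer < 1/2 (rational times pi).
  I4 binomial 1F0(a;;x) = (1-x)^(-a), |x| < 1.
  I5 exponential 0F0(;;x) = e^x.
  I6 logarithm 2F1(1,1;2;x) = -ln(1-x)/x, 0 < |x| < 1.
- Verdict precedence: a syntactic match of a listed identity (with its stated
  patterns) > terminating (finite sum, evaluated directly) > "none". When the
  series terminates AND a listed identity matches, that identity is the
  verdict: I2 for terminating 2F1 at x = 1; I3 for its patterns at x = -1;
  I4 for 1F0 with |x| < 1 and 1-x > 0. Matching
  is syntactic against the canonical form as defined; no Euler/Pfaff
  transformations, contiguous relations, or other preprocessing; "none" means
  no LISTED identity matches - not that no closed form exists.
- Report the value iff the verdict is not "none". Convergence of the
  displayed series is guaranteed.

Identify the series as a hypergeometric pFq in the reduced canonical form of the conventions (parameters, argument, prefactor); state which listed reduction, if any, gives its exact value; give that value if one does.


At argument 1: a 2F1 with upper {-\frac{5}{3}, 3}, lower {\frac{19}{3}}, scaled by C = \frac{4}{5}. Verdict: the Gauss summation I1 applies (x = 1: the Gamma ratio telescopes since c-a-b = 5 > 0 and a = 3 in Z>0). Its exact value is \frac{832}{2835}.

First insight: t_0 being \frac{4}{5}, roots of the ratio polynomials (prefactor 4/5) are the negated parameters.
Step ratio: r(k) = 1 * (k-\frac{5}{3}) (k+3) / [(k+\frac{19}{3}) (k+1)] - poly over poly, x = 1 from leading terms; C = \frac{4}{5} at k = 0.


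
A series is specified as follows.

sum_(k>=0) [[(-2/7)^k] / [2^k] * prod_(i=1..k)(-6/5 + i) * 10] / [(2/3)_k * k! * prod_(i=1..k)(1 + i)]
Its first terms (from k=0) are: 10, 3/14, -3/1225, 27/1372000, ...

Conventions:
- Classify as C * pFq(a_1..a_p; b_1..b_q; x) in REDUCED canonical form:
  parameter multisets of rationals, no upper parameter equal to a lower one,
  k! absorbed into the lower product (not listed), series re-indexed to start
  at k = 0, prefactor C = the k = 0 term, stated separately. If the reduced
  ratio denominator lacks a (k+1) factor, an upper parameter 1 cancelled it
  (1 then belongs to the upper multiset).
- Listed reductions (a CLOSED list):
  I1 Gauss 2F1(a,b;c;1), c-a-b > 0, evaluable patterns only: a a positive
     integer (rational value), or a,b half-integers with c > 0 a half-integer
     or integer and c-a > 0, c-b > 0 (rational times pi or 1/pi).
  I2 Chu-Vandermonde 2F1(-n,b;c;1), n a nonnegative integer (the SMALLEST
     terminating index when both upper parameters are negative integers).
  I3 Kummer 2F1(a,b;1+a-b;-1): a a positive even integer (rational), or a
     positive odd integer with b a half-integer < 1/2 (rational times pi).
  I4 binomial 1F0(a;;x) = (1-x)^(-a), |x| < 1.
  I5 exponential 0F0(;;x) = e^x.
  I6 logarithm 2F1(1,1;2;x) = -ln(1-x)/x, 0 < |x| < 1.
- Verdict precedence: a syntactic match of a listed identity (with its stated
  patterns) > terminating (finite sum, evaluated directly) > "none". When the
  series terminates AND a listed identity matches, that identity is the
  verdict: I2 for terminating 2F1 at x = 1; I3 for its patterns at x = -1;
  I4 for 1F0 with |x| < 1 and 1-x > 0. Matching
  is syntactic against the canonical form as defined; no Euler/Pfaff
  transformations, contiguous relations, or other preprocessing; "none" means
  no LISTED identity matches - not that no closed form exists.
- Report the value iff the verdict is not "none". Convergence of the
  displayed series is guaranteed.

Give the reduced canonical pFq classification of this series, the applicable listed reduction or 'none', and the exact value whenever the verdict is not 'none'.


Classification (C = 10): 1F2 with upper {-1/5}, lower {2/3, 2}, argument x = -1/7. Verdict: none - at argument -1/7 the multisets {-1/5} ; {2/3, 2} match no listed identity.

First insight: t_0 = 10 here, and the lower running product (prefactor 10) is a rising factorial.
Adjacent-term ratio: r(k) = (-1/7) * (k-1/5) / [(k+2/3) (k+2) (k+1)] - rational in k. x = (-1/7); t_0 = 10; negate the roots.


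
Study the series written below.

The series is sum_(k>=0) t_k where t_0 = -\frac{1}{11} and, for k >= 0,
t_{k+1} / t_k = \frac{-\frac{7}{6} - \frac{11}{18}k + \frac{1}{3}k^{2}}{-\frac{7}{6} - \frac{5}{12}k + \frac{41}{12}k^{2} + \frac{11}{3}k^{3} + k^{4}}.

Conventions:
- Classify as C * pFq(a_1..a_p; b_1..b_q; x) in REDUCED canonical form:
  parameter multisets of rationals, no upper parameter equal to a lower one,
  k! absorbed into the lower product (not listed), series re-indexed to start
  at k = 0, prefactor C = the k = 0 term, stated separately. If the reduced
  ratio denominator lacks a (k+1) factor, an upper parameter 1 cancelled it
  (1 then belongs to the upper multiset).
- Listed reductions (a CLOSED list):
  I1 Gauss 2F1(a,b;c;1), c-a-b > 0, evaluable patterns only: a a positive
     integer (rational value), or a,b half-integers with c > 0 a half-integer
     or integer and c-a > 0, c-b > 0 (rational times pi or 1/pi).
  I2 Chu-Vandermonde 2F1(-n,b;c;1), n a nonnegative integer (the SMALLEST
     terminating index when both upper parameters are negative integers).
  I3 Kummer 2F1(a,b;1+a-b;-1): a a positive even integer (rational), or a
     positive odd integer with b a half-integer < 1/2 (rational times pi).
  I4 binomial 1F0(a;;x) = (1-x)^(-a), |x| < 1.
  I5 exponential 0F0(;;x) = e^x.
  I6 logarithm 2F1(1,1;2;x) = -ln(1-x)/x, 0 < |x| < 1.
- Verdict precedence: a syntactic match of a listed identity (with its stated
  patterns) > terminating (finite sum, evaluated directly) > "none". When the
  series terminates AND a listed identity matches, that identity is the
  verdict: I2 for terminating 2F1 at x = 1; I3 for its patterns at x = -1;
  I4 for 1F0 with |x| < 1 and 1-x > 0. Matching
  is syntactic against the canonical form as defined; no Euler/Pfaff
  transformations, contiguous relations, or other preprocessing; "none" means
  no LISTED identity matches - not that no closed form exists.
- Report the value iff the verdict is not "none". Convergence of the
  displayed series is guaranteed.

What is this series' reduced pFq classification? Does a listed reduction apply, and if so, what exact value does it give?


At argument \frac{1}{3}: a 1F2 with upper {-3}, lower {-\frac{1}{2}, 2}, scaled by C = -\frac{1}{11}. Verdict: terminating - no listed pattern fits, but -3 in the upper list cuts the series at k = 3; direct evaluation. Value: -\frac{433}{2673}.

First insight: t_0 being -\frac{1}{11}, the parameter 7/6 appears in both the upper and lower lists and cancels.
Step ratio: r(k) = \frac{1}{3} * (k-3) / [(k-\frac{1}{2}) (k+2) (k+1)] ; factor over Q: parameters, x = \frac{1}{3}, and C = -\frac{1}{11}.


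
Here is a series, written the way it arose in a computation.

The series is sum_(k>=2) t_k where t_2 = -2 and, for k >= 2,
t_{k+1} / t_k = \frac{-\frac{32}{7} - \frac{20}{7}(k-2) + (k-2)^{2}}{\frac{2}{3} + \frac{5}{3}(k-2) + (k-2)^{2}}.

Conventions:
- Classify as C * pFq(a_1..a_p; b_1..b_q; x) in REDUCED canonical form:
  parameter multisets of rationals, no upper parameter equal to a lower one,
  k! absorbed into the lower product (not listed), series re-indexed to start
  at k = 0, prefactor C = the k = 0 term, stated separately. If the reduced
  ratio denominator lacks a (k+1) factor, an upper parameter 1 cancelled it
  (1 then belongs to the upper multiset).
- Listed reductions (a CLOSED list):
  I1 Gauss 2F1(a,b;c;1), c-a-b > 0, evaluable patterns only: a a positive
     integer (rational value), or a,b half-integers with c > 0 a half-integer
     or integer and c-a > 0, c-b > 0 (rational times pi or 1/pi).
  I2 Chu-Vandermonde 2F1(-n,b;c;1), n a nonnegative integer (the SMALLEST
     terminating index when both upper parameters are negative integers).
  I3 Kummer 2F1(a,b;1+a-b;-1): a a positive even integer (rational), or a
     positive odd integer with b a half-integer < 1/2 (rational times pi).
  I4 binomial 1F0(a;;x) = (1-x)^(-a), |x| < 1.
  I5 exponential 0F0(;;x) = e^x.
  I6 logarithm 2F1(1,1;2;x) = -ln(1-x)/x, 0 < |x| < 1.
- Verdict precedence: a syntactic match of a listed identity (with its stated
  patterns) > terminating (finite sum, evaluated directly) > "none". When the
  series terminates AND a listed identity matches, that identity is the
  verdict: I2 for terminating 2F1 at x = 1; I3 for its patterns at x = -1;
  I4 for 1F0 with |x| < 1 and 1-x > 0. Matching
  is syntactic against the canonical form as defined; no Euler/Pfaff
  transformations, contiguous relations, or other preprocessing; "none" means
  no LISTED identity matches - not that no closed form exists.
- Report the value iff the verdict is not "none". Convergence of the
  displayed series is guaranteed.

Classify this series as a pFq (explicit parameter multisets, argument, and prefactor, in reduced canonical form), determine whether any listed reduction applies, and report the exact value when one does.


The series (x = 1) is 2F1: upper {-4, \frac{8}{7}}, lower {\frac{2}{3}}, prefactor -2. Verdict: Chu-Vandermonde (I2) fires (terminating 2F1 at x = 1 with n = 4, b = 8/7, c = \frac{2}{3}). Sum: \frac{424}{2401}.

First insight: with t_0 = -2, the expanded ratio factors over Q; C = -2, x = 1, roots give parameters.
Term ratio: r(k) = 1 * (k-4) (k+\frac{8}{7}) / [(k+\frac{2}{3}) (k+1)] - rational; roots negated = parameters, x = 1, C = -2.


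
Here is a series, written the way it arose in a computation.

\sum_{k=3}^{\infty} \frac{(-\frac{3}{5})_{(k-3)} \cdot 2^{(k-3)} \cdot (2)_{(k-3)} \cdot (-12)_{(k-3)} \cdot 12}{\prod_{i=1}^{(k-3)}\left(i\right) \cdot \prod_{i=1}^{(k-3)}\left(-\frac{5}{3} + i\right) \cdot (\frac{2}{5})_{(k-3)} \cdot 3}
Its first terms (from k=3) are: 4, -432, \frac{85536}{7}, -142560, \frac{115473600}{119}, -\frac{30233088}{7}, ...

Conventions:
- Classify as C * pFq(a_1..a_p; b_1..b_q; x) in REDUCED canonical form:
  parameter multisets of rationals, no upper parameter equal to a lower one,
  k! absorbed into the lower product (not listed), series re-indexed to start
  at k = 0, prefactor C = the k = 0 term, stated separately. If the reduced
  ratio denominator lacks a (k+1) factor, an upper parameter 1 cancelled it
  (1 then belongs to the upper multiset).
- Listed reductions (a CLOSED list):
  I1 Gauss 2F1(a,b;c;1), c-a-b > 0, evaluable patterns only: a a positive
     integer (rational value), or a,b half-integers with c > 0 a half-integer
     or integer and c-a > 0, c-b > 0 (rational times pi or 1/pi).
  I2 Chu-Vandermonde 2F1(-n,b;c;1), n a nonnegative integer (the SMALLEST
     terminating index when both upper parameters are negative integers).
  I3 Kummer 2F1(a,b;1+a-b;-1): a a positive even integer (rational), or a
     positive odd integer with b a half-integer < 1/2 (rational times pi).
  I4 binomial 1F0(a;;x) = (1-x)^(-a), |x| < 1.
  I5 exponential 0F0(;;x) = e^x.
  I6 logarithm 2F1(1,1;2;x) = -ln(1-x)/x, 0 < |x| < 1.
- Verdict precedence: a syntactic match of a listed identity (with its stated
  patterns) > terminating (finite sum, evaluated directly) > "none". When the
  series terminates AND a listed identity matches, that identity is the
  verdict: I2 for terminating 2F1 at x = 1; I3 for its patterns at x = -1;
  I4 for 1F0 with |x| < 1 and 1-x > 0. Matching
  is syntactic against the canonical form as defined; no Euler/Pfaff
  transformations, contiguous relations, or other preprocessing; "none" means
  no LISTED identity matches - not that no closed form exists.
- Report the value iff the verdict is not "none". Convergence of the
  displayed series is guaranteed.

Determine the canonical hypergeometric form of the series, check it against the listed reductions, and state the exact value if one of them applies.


Classification (C = 4): 3F2 with upper {-12, -\frac{3}{5}, 2}, lower {-\frac{2}{3}, \frac{2}{5}}, argument x = 2. Verdict: terminating. (-12)_k vanishes past k = 12, leaving a 13-term sum, computed directly. Its exact value is \frac{777761061495100}{391383167539}.

Structural cue: from the first term 4: the product of the first k integers (C = 4, x = 2) is k!.
Ratio: r(k) = 2 * (k-12) (k-\frac{3}{5}) (k+2) / [(k-\frac{2}{3}) (k+\frac{2}{5}) (k+1)] - rational in k. x = 2; t_0 = 4; negate the roots.


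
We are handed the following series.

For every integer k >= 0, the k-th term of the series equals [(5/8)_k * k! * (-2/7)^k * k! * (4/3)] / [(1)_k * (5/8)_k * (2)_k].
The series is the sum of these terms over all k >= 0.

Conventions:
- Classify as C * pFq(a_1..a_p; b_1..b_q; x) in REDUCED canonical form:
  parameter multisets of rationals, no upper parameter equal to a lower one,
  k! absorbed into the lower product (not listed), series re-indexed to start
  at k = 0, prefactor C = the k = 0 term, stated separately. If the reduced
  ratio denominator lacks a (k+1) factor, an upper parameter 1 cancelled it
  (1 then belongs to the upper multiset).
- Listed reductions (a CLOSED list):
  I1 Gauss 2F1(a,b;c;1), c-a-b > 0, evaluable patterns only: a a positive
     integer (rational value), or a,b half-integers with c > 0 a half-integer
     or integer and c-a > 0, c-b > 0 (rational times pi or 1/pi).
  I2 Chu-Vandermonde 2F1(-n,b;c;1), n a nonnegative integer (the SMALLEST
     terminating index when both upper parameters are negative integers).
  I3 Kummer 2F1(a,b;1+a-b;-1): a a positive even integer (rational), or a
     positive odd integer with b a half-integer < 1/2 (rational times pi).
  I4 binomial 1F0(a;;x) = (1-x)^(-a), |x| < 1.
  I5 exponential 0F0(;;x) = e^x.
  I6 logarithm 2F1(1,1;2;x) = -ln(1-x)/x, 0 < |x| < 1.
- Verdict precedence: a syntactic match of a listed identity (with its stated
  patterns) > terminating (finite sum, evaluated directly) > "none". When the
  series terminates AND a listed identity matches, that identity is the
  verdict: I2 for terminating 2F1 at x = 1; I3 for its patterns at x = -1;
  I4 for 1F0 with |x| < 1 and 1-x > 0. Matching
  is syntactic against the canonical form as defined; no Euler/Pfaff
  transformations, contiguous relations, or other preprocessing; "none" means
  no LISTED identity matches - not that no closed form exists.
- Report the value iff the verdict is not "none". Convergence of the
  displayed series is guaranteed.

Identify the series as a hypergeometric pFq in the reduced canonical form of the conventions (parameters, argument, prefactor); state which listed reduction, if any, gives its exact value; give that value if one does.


The series (x = -2/7) is 2F1: upper {1, 1}, lower {2}, prefactor 4/3. Verdict: the I6 logarithm reduction matches (the logarithm: parameters (1,1;2), x = -2/7). Sum: (14/3) * ln(9/7).

Key step: from the first term 4/3: the parameter 5/8 appears in both the upper and lower lists and cancels.
Ratio: r(k) = (-2/7) * (k+1) (k+1) / [(k+2) (k+1)] - rational in k, leading ratio (-2/7); with t_0 = 4/3, classification follows.


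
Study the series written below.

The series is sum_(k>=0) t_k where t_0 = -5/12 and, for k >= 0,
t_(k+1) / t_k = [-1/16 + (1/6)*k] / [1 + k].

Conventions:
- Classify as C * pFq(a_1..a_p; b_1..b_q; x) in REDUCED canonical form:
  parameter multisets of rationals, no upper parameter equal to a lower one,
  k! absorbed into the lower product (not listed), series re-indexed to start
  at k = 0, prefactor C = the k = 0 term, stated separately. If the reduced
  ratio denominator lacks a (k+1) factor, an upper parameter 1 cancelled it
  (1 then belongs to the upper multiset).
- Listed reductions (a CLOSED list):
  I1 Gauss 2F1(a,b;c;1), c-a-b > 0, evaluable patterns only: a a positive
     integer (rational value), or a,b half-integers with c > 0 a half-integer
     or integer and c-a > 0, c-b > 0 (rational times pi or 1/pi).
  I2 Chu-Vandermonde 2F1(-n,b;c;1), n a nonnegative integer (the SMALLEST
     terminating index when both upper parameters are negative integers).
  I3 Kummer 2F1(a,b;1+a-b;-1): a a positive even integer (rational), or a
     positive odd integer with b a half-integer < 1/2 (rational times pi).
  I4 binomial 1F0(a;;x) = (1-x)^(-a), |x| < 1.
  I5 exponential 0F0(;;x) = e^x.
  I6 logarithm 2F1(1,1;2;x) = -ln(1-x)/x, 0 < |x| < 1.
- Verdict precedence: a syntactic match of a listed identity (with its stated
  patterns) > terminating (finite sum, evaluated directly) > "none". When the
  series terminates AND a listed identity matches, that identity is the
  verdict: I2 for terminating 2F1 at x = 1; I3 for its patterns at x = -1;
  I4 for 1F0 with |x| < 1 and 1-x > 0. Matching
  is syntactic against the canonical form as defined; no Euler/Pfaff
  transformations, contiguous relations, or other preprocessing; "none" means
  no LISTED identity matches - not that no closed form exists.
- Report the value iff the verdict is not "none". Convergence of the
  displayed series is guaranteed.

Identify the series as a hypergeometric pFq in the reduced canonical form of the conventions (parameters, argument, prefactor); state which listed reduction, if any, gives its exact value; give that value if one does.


Classification (C = -5/12): 1F0 with upper {-3/8}, lower {-}, argument x = 1/6. Verdict: the I4 binomial reduction applies (the 1F0 binomial series: exponent 3/8, x = 1/6). Exact value: (-5/12) * (5/6)^(3/8).

Key step: t_0 = -5/12 here, and roots of the ratio polynomials (C = -5/12) are the negated parameters.
Adjacent-term ratio: r(k) = (1/6) * (k-3/8) / [(k+1)] - rational in k, leading ratio (1/6); with t_0 = -5/12, classification follows.


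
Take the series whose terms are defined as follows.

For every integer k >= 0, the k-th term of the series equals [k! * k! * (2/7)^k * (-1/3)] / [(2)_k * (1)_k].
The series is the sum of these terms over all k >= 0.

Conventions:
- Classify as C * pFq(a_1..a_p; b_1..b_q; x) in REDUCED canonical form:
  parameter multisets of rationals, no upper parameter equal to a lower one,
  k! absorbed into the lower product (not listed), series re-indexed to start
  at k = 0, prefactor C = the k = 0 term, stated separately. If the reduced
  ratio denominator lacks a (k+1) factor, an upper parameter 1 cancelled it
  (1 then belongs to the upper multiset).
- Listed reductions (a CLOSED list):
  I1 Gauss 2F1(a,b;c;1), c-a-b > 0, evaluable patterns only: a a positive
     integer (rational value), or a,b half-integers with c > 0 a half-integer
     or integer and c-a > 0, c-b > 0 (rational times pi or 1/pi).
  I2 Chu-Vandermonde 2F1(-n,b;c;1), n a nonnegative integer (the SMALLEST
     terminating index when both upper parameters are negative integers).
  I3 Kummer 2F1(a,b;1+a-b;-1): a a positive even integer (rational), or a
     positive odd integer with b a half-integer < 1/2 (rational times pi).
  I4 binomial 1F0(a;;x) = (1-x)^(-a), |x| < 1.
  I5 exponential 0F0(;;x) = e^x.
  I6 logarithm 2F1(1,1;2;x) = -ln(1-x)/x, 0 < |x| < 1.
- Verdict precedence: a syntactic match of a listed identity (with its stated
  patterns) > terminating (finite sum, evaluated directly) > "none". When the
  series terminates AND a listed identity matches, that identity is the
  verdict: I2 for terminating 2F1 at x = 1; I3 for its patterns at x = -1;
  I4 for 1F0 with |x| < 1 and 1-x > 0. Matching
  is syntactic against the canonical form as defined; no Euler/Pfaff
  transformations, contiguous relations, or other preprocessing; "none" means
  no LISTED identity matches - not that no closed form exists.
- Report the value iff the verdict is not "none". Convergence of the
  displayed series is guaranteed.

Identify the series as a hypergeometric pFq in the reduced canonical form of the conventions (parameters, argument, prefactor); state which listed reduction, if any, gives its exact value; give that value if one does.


Key step: x = (2/7) and the factorial ratio (prefactor -1/3) (k+a-1)!/(a-1)! is a rising factorial (a)_k.
Term ratio: r(k) = (2/7) * (k+1) (k+1) / [(k+2) (k+1)] ; factor over Q: parameters, x = (2/7), and C = -1/3.

Classification (C = -1/3): 2F1 with upper {1, 1}, lower {2}, argument x = 2/7. Verdict at x = 2/7: the I6 logarithm reduction matches (the logarithm: parameters (1,1;2), x = 2/7). Its exact value is (7/6) * ln(5/7).


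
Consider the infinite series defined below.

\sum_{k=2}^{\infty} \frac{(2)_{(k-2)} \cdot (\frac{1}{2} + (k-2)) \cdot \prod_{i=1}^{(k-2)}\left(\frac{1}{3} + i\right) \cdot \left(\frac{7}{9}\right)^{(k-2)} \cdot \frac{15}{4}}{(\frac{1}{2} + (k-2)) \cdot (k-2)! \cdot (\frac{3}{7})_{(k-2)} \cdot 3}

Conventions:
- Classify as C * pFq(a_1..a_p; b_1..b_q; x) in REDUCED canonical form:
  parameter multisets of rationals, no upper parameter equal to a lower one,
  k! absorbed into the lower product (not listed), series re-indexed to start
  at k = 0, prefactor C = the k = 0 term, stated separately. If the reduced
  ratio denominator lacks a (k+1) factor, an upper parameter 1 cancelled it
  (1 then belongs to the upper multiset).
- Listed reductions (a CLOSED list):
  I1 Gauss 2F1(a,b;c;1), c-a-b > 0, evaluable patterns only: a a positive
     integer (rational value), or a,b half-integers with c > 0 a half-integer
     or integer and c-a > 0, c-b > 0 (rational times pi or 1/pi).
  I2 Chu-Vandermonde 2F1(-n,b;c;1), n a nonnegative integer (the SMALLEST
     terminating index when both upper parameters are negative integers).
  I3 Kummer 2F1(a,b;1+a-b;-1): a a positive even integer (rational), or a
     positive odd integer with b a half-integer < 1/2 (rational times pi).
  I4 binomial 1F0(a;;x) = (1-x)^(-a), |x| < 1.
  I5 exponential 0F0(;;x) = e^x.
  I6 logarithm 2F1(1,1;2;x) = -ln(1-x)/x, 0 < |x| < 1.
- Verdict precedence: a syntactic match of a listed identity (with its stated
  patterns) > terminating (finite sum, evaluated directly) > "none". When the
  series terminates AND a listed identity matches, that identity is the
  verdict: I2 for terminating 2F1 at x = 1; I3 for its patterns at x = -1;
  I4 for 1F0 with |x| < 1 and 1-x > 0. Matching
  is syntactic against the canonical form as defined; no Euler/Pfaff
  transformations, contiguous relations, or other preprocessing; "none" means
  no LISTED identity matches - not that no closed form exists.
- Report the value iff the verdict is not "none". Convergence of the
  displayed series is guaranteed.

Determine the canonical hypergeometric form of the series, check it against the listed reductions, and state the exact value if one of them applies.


Reduced: x = \frac{7}{9}, 2F1, upper = {\frac{4}{3}, 2}, lower = {\frac{3}{7}}, C = \frac{5}{4}. Verdict: none - at argument \frac{7}{9} the multisets {\frac{4}{3}, 2} ; {\frac{3}{7}} match no listed identity.

The tell: with t_0 = \frac{5}{4}, striking the common factor k + 1/2 reduces the term (prefactor 5/4).
Adjacent-term ratio: r(k) = \frac{7}{9} * (k+\frac{4}{3}) (k+2) / [(k+\frac{3}{7}) (k+1)] - rational; roots negated = parameters, x = \frac{7}{9}, C = \frac{5}{4}.


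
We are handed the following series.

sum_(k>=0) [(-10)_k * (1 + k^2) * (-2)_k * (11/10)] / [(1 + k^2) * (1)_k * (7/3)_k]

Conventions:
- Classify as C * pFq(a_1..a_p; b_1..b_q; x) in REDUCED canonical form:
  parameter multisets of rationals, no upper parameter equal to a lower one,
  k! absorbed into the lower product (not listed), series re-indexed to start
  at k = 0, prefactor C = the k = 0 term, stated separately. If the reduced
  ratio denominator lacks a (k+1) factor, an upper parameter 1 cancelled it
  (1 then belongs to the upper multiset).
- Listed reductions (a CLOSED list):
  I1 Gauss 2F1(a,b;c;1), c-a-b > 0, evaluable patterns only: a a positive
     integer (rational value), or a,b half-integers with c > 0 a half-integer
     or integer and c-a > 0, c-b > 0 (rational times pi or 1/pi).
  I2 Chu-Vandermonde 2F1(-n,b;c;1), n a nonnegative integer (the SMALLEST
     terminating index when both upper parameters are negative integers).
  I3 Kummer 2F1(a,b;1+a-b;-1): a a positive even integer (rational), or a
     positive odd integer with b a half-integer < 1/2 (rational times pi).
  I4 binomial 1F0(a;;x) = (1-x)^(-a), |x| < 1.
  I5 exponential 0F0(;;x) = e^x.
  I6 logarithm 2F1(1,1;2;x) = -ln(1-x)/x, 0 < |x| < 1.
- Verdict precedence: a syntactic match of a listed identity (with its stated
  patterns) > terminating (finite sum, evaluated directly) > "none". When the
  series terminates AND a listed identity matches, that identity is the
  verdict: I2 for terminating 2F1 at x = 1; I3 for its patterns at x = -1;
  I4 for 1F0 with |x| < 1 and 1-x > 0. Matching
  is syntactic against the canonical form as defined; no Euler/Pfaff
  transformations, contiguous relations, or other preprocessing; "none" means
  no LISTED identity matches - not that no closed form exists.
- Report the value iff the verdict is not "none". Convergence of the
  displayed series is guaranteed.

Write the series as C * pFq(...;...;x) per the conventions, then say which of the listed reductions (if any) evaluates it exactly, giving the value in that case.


With C = 11/10: the canonical form is 2F1(-10, -2; 7/3; 1). Verdict at x = 1: Chu-Vandermonde (I2) matches (terminating 2F1 at x = 1 with n = 2, b = -10, c = 7/3). Sum: 814/35.

First insight: t_0 being 11/10, (1)_k (prefactor 11/10) is k! itself.
Term ratio: r(k) = 1 * (k-10) (k-2) / [(k+7/3) (k+1)] - rational in k. x = 1; t_0 = 11/10; negate the roots.


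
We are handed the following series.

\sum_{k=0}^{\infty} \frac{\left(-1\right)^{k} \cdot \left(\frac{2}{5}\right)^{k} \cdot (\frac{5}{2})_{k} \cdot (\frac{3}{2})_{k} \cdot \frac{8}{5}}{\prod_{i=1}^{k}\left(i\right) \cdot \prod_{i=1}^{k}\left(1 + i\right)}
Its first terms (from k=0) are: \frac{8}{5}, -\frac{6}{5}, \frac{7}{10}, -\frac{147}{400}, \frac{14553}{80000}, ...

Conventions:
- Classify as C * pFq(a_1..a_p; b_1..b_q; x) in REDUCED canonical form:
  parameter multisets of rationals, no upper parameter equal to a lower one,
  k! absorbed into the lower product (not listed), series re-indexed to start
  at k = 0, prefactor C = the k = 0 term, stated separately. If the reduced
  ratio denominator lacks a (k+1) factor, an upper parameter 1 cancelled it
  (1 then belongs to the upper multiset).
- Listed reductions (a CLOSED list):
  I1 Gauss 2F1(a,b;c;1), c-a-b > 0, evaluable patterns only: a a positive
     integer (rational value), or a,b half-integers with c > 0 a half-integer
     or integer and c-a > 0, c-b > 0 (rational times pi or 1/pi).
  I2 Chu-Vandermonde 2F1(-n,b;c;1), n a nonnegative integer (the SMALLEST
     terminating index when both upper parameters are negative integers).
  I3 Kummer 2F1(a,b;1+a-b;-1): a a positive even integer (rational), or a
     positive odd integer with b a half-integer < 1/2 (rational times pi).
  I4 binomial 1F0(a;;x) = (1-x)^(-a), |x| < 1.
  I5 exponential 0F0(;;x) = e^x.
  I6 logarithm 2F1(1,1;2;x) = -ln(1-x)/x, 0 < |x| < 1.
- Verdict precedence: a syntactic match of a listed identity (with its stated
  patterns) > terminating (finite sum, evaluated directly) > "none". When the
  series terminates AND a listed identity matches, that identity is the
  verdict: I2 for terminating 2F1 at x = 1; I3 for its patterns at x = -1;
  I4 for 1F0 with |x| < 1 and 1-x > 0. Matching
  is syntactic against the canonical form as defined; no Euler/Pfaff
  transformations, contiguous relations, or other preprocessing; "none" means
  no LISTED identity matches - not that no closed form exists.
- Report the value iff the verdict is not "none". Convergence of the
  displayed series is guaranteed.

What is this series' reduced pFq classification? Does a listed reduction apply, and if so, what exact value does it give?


Structural cue: with t_0 = \frac{8}{5}, the (-1)^k factor (C = 8/5) folds into the argument's sign.
Adjacent-term ratio: r(k) = -\frac{2}{5} * (k+\frac{3}{2}) (k+\frac{5}{2}) / [(k+2) (k+1)] - rational; roots negated = parameters, x = -\frac{2}{5}, C = \frac{8}{5}.

At argument -\frac{2}{5}: a 2F1 with upper {\frac{3}{2}, \frac{5}{2}}, lower {2}, scaled by C = \frac{8}{5}. Verdict: none here - no I1-I6 shape fits x = -\frac{2}{5} with lower {2}.


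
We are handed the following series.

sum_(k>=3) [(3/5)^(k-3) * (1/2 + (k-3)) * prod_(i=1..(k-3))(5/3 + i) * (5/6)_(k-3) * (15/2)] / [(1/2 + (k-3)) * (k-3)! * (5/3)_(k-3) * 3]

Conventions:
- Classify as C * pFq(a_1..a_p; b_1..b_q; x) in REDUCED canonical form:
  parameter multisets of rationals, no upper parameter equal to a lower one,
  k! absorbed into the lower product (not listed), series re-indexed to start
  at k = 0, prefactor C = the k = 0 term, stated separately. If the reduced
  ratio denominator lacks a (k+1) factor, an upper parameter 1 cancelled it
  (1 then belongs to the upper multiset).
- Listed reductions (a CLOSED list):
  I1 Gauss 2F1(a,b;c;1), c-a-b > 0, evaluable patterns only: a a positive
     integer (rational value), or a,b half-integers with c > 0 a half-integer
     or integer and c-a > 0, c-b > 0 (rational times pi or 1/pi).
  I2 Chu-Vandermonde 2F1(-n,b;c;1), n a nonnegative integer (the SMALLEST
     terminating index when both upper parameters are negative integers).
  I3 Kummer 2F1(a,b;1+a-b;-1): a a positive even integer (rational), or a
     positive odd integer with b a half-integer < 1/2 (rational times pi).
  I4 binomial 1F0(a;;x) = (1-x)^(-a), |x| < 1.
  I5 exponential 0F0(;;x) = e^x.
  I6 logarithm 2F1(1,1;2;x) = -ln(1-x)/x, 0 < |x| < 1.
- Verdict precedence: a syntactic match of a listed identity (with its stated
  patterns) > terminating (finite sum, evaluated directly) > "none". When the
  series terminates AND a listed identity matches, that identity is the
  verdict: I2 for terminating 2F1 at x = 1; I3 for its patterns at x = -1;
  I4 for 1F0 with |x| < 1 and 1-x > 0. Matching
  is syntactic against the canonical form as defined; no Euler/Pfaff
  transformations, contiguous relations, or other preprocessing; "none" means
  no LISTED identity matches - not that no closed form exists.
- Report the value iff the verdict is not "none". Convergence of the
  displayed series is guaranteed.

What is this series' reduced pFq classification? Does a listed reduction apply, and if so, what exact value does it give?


This is 5/2 * 2F1(5/6, 8/3; 5/3; 3/5) in reduced canonical form. Verdict: none - this 2F1 at x = 3/5 matches no listed pattern, and upper {5/6, 8/3} holds no stopper.

The tell: with t_0 = 5/2, the running product (C = 5/2, x = 3/5) telescopes to a rising factorial.
Step ratio: r(k) = (3/5) * (k+5/6) (k+8/3) / [(k+5/3) (k+1)] - rational; roots negated = parameters, x = (3/5), C = 5/2.
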